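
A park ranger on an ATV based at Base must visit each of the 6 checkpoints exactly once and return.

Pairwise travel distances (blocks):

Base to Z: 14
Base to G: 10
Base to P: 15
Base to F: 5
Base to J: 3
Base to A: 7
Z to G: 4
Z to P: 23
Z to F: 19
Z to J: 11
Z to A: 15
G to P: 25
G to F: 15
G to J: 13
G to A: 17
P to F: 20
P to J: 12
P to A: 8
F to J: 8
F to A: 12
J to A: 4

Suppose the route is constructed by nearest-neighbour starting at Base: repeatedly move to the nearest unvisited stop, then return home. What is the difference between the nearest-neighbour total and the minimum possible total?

The nearest-neighbour route is 6 blocks longer than optimal.

From Base: J=3, F=5, A=7, G=10, Z=14, P=15 → choose J (3).
From J: A=4, F=8, Z=11, P=12, G=13 → choose A (4).
From A: P=8, F=12, Z=15, G=17 → choose P (8).
From P: F=20, Z=23, G=25 → choose F (20).
From F: G=15, Z=19 → choose G (15).
From G: Z=4 → choose Z (4).
NN route Base → J → A → P → F → G → Z → Base costs 68.
Optimal: Base → G → Z → P → A → J → F → Base costs 62 (by enumerating all 360 distinct tours).
Excess = 68 − 62 = 6.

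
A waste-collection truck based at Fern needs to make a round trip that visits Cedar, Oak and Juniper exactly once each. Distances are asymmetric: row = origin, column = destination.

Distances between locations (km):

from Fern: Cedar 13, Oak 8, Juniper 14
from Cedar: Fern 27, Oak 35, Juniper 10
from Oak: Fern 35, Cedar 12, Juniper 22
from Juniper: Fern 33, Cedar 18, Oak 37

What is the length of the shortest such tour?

Fern → Cedar → Oak → Juniper → Fern: 13+35+22+33 = 103
Fern → Cedar → Juniper → Oak → Fern: 13+10+37+35 = 95
Fern → Oak → Cedar → Juniper → Fern: 8+12+10+33 = 63
Fern → Oak → Juniper → Cedar → Fern: 8+22+18+27 = 75
Fern → Juniper → Cedar → Oak → Fern: 14+18+35+35 = 102
Fern → Juniper → Oak → Cedar → Fern: 14+37+12+27 = 90
The minimum is 63.
One optimal route: Fern → Oak → Cedar → Juniper → Fern.

63 km — the shortest possible round trip.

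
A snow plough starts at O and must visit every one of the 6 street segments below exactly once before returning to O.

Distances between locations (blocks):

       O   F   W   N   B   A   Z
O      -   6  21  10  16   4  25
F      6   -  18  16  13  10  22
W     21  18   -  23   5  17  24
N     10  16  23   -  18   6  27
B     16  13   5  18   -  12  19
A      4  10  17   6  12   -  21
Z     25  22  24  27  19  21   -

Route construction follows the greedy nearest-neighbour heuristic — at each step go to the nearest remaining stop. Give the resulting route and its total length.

At O the remaining stops are A 4, F 6, N 10, B 16, W 21, Z 25; go to A.
At A the remaining stops are N 6, F 10, B 12, W 17, Z 21; go to N.
At N the remaining stops are F 16, B 18, W 23, Z 27; go to F.
At F the remaining stops are B 13, W 18, Z 22; go to B.
At B the remaining stops are W 5, Z 19; go to W.
At W the remaining stops are Z 24; go to Z.
Return Z→O: 25.
Total = 4 + 6 + 16 + 13 + 5 + 24 + 25 = 93.

93 blocks along O → A → N → F → B → W → Z → O.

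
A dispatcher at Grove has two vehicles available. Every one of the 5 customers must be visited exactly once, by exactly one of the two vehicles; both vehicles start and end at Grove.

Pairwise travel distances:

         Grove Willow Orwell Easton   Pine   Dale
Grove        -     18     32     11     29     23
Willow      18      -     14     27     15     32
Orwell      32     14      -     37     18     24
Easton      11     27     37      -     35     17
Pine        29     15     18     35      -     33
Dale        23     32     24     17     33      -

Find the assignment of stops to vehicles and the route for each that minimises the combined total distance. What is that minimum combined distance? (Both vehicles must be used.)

120 — the smallest possible combined total.

Try each way of splitting the stops between the two vehicles (each non-empty) and, for each split, find the best tour for each vehicle:
  {Willow} + {Orwell, Easton, Pine, Dale}: 36 + 99 = 135
  {Orwell} + {Willow, Easton, Pine, Dale}: 64 + 94 = 158
  {Willow, Orwell} + {Easton, Pine, Dale}: 64 + 90 = 154
  {Easton} + {Willow, Orwell, Pine, Dale}: 22 + 98 = 120
  {Willow, Easton} + {Orwell, Pine, Dale}: 56 + 94 = 150
  {Orwell, Easton} + {Willow, Pine, Dale}: 80 + 89 = 169
  … (15 splits in total)
Best: vehicle 1 Grove → Easton → Grove = 22; vehicle 2 Grove → Willow → Pine → Orwell → Dale → Grove = 98; combined 120.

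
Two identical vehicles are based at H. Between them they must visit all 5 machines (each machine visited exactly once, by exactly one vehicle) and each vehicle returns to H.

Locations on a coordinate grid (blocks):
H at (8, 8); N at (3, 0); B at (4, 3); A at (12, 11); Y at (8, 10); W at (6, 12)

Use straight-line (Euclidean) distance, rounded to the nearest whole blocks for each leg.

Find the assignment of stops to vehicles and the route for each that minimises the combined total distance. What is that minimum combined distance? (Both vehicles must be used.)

Check every non-empty split of the stops between the two vehicles; for each half take its own optimal tour:
  {N} + {B, A, Y, W}: 18 + 27 = 45
  {B} + {N, A, Y, W}: 12 + 33 = 45
  {N, B} + {A, Y, W}: 18 + 16 = 34
  {A} + {N, B, Y, W}: 10 + 26 = 36
  {N, A} + {B, Y, W}: 28 + 20 = 48
  {B, A} + {N, Y, W}: 22 + 26 = 48
  … (15 splits in total)
Best: vehicle 1 H → N → B → H = 18; vehicle 2 H → A → Y → W → H = 16; combined 34.

34 blocks — the smallest possible combined total.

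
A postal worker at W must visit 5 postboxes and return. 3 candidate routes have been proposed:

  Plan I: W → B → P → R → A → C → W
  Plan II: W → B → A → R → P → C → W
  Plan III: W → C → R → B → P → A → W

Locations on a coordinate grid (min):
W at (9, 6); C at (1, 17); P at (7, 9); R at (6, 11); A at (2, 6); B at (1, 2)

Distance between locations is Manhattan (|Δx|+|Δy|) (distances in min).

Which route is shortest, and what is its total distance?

62 min — Plan II is the shortest.

Plan I: 12 + 13 + 3 + 9 + 12 + 19 = 68
Plan II: 12 + 5 + 9 + 3 + 14 + 19 = 62
Plan III: 19 + 11 + 14 + 13 + 8 + 7 = 72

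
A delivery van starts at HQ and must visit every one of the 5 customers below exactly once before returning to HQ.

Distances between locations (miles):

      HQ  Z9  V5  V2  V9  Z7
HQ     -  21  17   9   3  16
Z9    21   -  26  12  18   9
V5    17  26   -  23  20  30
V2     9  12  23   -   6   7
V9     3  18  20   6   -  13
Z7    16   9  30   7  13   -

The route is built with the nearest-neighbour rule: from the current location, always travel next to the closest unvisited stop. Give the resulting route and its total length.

At HQ the remaining stops are V9 3, V2 9, Z7 16, V5 17, Z9 21; go to V9.
At V9 the remaining stops are V2 6, Z7 13, Z9 18, V5 20; go to V2.
At V2 the remaining stops are Z7 7, Z9 12, V5 23; go to Z7.
At Z7 the remaining stops are Z9 9, V5 30; go to Z9.
At Z9 the remaining stops are V5 26; go to V5.
Return V5→HQ: 17.
Total = 3 + 6 + 7 + 9 + 26 + 17 = 68.

Total distance 68 miles via the nearest-neighbour route HQ → V9 → V2 → Z7 → Z9 → V5 → HQ.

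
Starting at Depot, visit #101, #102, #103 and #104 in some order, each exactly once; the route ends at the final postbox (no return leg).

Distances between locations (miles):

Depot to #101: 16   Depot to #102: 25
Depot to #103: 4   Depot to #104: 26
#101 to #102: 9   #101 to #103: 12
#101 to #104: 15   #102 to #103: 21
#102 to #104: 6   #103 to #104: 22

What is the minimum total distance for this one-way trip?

31 miles — the minimum one-way total.

There are 4! = 24 possible orderings.
Depot→#101→#102→#103→#104: 16+9+21+22 = 68
Depot→#101→#102→#104→#103: 16+9+6+22 = 53
Depot→#101→#103→#102→#104: 16+12+21+6 = 55
Depot→#101→#103→#104→#102: 16+12+22+6 = 56
Depot→#101→#104→#102→#103: 16+15+6+21 = 58
Depot→#101→#104→#103→#102: 16+15+22+21 = 74
Depot→#102→#101→#103→#104: 25+9+12+22 = 68
Depot→#102→#101→#104→#103: 25+9+15+22 = 71
Depot→#102→#103→#101→#104: 25+21+12+15 = 73
Depot→#102→#103→#104→#101: 25+21+22+15 = 83
Depot→#102→#104→#101→#103: 25+6+15+12 = 58
Depot→#102→#104→#103→#101: 25+6+22+12 = 65
Depot→#103→#101→#102→#104: 4+12+9+6 = 31
Depot→#103→#101→#104→#102: 4+12+15+6 = 37
… (10 more)
The minimum is 31.
One shortest path: Depot → #103 → #101 → #102 → #104.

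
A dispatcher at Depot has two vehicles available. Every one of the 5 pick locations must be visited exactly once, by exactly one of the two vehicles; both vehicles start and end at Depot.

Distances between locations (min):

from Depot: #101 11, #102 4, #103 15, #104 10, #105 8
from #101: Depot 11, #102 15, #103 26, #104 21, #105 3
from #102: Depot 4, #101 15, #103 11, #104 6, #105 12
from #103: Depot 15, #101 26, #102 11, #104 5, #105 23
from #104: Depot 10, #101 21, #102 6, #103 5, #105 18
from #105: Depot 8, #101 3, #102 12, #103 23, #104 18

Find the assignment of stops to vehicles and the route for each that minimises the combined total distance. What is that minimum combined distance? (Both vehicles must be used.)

There are 2^4 − 1 = 15 ways to divide the 5 stops into two non-empty groups. For each, the best each vehicle can do is its own shortest tour through its group:
  {#101} + {#102, #103, #104, #105}: 22 + 46 = 68
  {#102} + {#101, #103, #104, #105}: 8 + 52 = 60
  {#101, #102} + {#103, #104, #105}: 30 + 46 = 76
  {#103} + {#101, #102, #104, #105}: 30 + 42 = 72
  {#101, #103} + {#102, #104, #105}: 52 + 36 = 88
  {#102, #103} + {#101, #104, #105}: 30 + 42 = 72
  … (15 splits in total)
  {#102, #103, #104} + {#101, #105}: 30 + 22 = 52  ← best
Best: vehicle 1 Depot → #102 → #103 → #104 → Depot = 30; vehicle 2 Depot → #101 → #105 → Depot = 22; combined 52.

52 min — the smallest possible combined total.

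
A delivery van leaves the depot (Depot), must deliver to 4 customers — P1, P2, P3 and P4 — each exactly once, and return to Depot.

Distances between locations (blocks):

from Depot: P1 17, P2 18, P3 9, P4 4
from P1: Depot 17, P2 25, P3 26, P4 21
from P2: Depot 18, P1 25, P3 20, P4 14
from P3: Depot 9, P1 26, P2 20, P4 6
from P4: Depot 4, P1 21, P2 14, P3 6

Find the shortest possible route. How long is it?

With 4 stops there are 4!/2 = 12 distinct round trips (a route and its reverse cost the same).
Depot - P1 - P2 - P3 - P4 - Depot: 17+25+20+6+4 = 72
Depot - P1 - P2 - P4 - P3 - Depot: 17+25+14+6+9 = 71
Depot - P1 - P3 - P2 - P4 - Depot: 17+26+20+14+4 = 81
Depot - P1 - P3 - P4 - P2 - Depot: 17+26+6+14+18 = 81
Depot - P1 - P4 - P2 - P3 - Depot: 17+21+14+20+9 = 81
Depot - P1 - P4 - P3 - P2 - Depot: 17+21+6+20+18 = 82
Depot - P2 - P1 - P3 - P4 - Depot: 18+25+26+6+4 = 79
Depot - P2 - P1 - P4 - P3 - Depot: 18+25+21+6+9 = 79
Depot - P2 - P3 - P1 - P4 - Depot: 18+20+26+21+4 = 89
Depot - P2 - P4 - P1 - P3 - Depot: 18+14+21+26+9 = 88
Depot - P3 - P1 - P2 - P4 - Depot: 9+26+25+14+4 = 78
Depot - P3 - P2 - P1 - P4 - Depot: 9+20+25+21+4 = 79
The minimum is 71.
One optimal route: Depot → P1 → P2 → P4 → P3 → Depot (or its reverse).

Shortest round trip = 71 blocks.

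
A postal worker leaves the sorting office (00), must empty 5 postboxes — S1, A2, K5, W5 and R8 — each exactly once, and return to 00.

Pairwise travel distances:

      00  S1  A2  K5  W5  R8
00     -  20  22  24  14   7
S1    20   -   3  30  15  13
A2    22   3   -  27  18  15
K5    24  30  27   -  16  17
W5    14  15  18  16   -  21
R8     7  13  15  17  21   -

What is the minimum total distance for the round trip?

Minimum total distance: 80.

00→S1→A2→K5→W5→R8→00: 20+3+27+16+21+7 = 94
00→S1→A2→K5→R8→W5→00: 20+3+27+17+21+14 = 102
00→S1→A2→W5→K5→R8→00: 20+3+18+16+17+7 = 81
00→S1→A2→W5→R8→K5→00: 20+3+18+21+17+24 = 103
00→S1→A2→R8→K5→W5→00: 20+3+15+17+16+14 = 85
00→S1→A2→R8→W5→K5→00: 20+3+15+21+16+24 = 99
00→S1→K5→A2→W5→R8→00: 20+30+27+18+21+7 = 123
00→S1→K5→A2→R8→W5→00: 20+30+27+15+21+14 = 127
00→S1→K5→W5→A2→R8→00: 20+30+16+18+15+7 = 106
00→S1→K5→W5→R8→A2→00: 20+30+16+21+15+22 = 124
00→S1→K5→R8→A2→W5→00: 20+30+17+15+18+14 = 114
00→S1→K5→R8→W5→A2→00: 20+30+17+21+18+22 = 128
00→S1→W5→A2→K5→R8→00: 20+15+18+27+17+7 = 104
00→S1→W5→A2→R8→K5→00: 20+15+18+15+17+24 = 109
… (46 more)
00→A2→S1→W5→K5→R8→00: 22+3+15+16+17+7 = 80  ← best
The minimum is 80.
One optimal route: 00 → A2 → S1 → W5 → K5 → R8 → 00 (or its reverse).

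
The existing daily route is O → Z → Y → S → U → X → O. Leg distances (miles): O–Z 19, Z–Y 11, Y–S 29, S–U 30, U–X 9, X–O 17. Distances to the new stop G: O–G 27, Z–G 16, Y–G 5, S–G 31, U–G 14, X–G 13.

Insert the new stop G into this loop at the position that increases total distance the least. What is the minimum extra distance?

Minimum extra distance: 7 miles, inserting G between Y and S.

Insertion cost between consecutive stops i–j is d(i,G) + d(G,j) − d(i,j):
  between O and Z: 27 + 16 − 19 = 24
  between Z and Y: 16 + 5 − 11 = 10
  between Y and S: 5 + 31 − 29 = 7
  between S and U: 31 + 14 − 30 = 15
  between U and X: 14 + 13 − 9 = 18
  between X and O: 13 + 27 − 17 = 23
Cheapest insertion is between Y and S, adding 7.
New total = 115 + 7 = 122.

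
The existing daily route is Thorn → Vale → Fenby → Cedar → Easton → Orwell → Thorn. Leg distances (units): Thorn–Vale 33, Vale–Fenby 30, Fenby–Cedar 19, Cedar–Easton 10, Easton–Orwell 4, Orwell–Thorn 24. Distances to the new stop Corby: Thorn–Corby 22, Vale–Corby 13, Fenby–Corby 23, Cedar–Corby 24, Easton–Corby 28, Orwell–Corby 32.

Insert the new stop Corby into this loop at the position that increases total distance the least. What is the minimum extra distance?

Adding 2 by placing Corby on the Thorn–Vale leg.

Insertion cost between consecutive stops i–j is d(i,Corby) + d(Corby,j) − d(i,j):
  between Thorn and Vale: 22 + 13 − 33 = 2
  between Vale and Fenby: 13 + 23 − 30 = 6
  between Fenby and Cedar: 23 + 24 − 19 = 28
  between Cedar and Easton: 24 + 28 − 10 = 42
  between Easton and Orwell: 28 + 32 − 4 = 56
  between Orwell and Thorn: 32 + 22 − 24 = 30
Cheapest insertion is between Thorn and Vale, adding 2.
New total = 120 + 2 = 122.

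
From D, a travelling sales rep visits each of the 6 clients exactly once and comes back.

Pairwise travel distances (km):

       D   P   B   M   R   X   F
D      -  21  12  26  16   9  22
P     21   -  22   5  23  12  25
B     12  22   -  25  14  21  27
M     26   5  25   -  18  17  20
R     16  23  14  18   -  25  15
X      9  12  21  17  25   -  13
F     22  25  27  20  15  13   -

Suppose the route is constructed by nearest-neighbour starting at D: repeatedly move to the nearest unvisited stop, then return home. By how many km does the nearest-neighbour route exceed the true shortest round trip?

D: X=9, B=12, R=16, P=21, F=22, M=26 ⇒ X
X: P=12, F=13, M=17, B=21, R=25 ⇒ P
P: M=5, B=22, R=23, F=25 ⇒ M
M: R=18, F=20, B=25 ⇒ R
R: B=14, F=15 ⇒ B
B: F=27 ⇒ F
NN route D → X → P → M → R → B → F → D costs 107.
Optimal: D → B → R → F → M → P → X → D costs 87 (by enumerating all 360 distinct tours).
Excess = 107 − 87 = 20.

The nearest-neighbour route is 20 km longer than optimal.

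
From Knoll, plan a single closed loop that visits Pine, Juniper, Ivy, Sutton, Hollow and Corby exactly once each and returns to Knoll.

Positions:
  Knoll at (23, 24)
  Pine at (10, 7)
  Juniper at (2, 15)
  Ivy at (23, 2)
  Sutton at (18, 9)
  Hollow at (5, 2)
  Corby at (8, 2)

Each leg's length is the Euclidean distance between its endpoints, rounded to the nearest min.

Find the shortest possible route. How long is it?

Knoll→Pine→Juniper→Ivy→Sutton→Hollow→Corby→Knoll: 21+11+25+9+15+3+27 = 111
Knoll→Pine→Juniper→Ivy→Sutton→Corby→Hollow→Knoll: 21+11+25+9+12+3+28 = 109
Knoll→Pine→Juniper→Ivy→Hollow→Sutton→Corby→Knoll: 21+11+25+18+15+12+27 = 129
Knoll→Pine→Juniper→Ivy→Hollow→Corby→Sutton→Knoll: 21+11+25+18+3+12+16 = 106
Knoll→Pine→Juniper→Ivy→Corby→Sutton→Hollow→Knoll: 21+11+25+15+12+15+28 = 127
Knoll→Pine→Juniper→Ivy→Corby→Hollow→Sutton→Knoll: 21+11+25+15+3+15+16 = 106
Knoll→Pine→Juniper→Sutton→Ivy→Hollow→Corby→Knoll: 21+11+17+9+18+3+27 = 106
Knoll→Pine→Juniper→Sutton→Ivy→Corby→Hollow→Knoll: 21+11+17+9+15+3+28 = 104
… (352 more)
Knoll→Juniper→Hollow→Corby→Pine→Ivy→Sutton→Knoll: 23+13+3+5+14+9+16 = 83  ← best
The minimum is 83.
One optimal route: Knoll → Juniper → Hollow → Corby → Pine → Ivy → Sutton → Knoll (or its reverse).

83 min — the shortest possible round trip.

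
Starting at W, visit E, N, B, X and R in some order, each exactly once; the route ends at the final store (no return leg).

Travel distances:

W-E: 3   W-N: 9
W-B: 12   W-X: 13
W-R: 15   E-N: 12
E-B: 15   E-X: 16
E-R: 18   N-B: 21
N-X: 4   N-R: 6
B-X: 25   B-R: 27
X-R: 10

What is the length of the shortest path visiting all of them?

There are 5! = 120 possible orderings.
W → E → N → B → X → R: 3+12+21+25+10 = 71
W → E → N → B → R → X: 3+12+21+27+10 = 73
W → E → N → X → B → R: 3+12+4+25+27 = 71
W → E → N → X → R → B: 3+12+4+10+27 = 56
W → E → N → R → B → X: 3+12+6+27+25 = 73
W → E → N → R → X → B: 3+12+6+10+25 = 56
W → E → B → N → X → R: 3+15+21+4+10 = 53
W → E → B → N → R → X: 3+15+21+6+10 = 55
W → E → B → X → N → R: 3+15+25+4+6 = 53
W → E → B → X → R → N: 3+15+25+10+6 = 59
W → E → B → R → N → X: 3+15+27+6+4 = 55
W → E → B → R → X → N: 3+15+27+10+4 = 59
W → E → X → N → B → R: 3+16+4+21+27 = 71
W → E → X → N → R → B: 3+16+4+6+27 = 56
… (106 more)
The minimum is 53.
One shortest path: W → E → B → N → X → R.

53 — the minimum one-way total.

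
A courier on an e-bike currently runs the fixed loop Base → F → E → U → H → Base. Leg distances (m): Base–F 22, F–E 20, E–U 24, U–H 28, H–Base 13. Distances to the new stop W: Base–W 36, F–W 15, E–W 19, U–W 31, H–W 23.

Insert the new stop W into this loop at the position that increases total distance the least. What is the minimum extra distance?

Insertion cost between consecutive stops i–j is d(i,W) + d(W,j) − d(i,j):
  between Base and F: 36 + 15 − 22 = 29
  between F and E: 15 + 19 − 20 = 14
  between E and U: 19 + 31 − 24 = 26
  between U and H: 31 + 23 − 28 = 26
  between H and Base: 23 + 36 − 13 = 46
Cheapest insertion is between F and E, adding 14.
New total = 107 + 14 = 121.

Minimum extra distance: 14 m, inserting W between F and E.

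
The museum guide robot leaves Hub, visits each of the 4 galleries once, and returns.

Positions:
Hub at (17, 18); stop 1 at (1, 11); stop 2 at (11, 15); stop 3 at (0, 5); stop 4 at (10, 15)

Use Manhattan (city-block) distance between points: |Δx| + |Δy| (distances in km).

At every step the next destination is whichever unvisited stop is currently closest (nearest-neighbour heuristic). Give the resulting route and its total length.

At Hub the remaining stops are stop 2 9, stop 4 10, stop 1 23, stop 3 30; go to stop 2.
At stop 2 the remaining stops are stop 4 1, stop 1 14, stop 3 21; go to stop 4.
At stop 4 the remaining stops are stop 1 13, stop 3 20; go to stop 1.
At stop 1 the remaining stops are stop 3 7; go to stop 3.
Return stop 3→Hub: 30.
Total = 9 + 1 + 13 + 7 + 30 = 60.

Nearest-neighbour total = 60 km; route Hub → stop 2 → stop 4 → stop 1 → stop 3 → Hub.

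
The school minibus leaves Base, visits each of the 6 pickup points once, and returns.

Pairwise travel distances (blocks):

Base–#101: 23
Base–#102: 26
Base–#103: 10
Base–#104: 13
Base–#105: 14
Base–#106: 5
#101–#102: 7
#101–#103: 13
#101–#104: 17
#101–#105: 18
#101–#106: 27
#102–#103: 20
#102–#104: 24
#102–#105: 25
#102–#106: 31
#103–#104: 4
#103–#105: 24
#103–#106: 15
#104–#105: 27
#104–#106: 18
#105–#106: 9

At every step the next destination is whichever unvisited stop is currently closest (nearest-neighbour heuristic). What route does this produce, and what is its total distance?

Base → [#106:5 / #103:10 / #104:13 / #105:14 / #101:23 / #102:26] → #106 (5)
#106 → [#105:9 / #103:15 / #104:18 / #101:27 / #102:31] → #105 (9)
#105 → [#101:18 / #103:24 / #102:25 / #104:27] → #101 (18)
#101 → [#102:7 / #103:13 / #104:17] → #102 (7)
#102 → [#103:20 / #104:24] → #103 (20)
#103 → [#104:4] → #104 (4)
Return #104→Base: 13.
Total = 5 + 9 + 18 + 7 + 20 + 4 + 13 = 76.

Nearest-neighbour total = 76 blocks; route Base → #106 → #105 → #101 → #102 → #103 → #104 → Base.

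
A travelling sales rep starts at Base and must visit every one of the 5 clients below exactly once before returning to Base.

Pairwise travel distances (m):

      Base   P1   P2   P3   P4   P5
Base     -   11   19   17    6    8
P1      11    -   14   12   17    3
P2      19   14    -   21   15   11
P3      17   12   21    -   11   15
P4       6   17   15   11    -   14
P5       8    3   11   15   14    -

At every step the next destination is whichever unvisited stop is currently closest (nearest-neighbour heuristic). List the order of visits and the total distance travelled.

From Base: distances to unvisited — P4=6, P5=8, P1=11, P3=17, P2=19. Nearest is P4 (6).
From P4: distances to unvisited — P3=11, P5=14, P2=15, P1=17. Nearest is P3 (11).
From P3: distances to unvisited — P1=12, P5=15, P2=21. Nearest is P1 (12).
From P1: distances to unvisited — P5=3, P2=14. Nearest is P5 (3).
From P5: distances to unvisited — P2=11. Nearest is P2 (11).
Return P2→Base: 19.
Total = 6 + 11 + 12 + 3 + 11 + 19 = 62.

62 m along Base → P4 → P3 → P1 → P5 → P2 → Base.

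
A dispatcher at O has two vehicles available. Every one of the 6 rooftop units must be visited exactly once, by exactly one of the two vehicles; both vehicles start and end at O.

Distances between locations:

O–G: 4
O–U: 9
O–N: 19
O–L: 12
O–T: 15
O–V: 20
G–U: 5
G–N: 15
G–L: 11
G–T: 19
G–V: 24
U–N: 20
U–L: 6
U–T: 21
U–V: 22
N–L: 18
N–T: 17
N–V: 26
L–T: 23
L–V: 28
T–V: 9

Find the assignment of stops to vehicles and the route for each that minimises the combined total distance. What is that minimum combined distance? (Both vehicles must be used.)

Minimum combined distance: 87.

Try each way of splitting the stops between the two vehicles (each non-empty) and, for each split, find the best tour for each vehicle:
  {G} + {U, N, L, T, V}: 8 + 79 = 87
  {U} + {G, N, L, T, V}: 18 + 79 = 97
  {G, U} + {N, L, T, V}: 18 + 76 = 94
  {N} + {G, U, L, T, V}: 38 + 67 = 105
  {G, N} + {U, L, T, V}: 38 + 64 = 102
  {U, N} + {G, L, T, V}: 48 + 67 = 115
  … (31 splits in total)
Best: vehicle 1 O → G → O = 8; vehicle 2 O → U → L → N → T → V → O = 79; combined 87.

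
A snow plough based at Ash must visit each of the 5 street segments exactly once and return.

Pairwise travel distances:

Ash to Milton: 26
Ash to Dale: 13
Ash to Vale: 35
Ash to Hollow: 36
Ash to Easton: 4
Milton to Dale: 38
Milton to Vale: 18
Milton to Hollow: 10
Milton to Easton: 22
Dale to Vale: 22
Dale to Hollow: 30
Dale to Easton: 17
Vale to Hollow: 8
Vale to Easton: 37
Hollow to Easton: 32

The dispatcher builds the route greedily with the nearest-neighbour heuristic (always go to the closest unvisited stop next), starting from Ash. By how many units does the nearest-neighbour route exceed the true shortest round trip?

8 longer than the optimal tour.

From Ash: Easton=4, Dale=13, Milton=26, Vale=35, Hollow=36 → choose Easton (4).
From Easton: Dale=17, Milton=22, Hollow=32, Vale=37 → choose Dale (17).
From Dale: Vale=22, Hollow=30, Milton=38 → choose Vale (22).
From Vale: Hollow=8, Milton=18 → choose Hollow (8).
From Hollow: Milton=10 → choose Milton (10).
NN route Ash → Easton → Dale → Vale → Hollow → Milton → Ash costs 87.
Optimal: Ash → Dale → Vale → Hollow → Milton → Easton → Ash costs 79 (by enumerating all 60 distinct tours).
Excess = 87 − 79 = 8.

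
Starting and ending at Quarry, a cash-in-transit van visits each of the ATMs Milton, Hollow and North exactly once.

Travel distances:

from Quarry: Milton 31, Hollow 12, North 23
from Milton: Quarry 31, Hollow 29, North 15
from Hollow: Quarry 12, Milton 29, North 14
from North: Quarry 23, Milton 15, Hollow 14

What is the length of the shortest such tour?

Shortest round trip = 72.

Quarry-Milton-Hollow-North-Quarry: 31+29+14+23 = 97
Quarry-Milton-North-Hollow-Quarry: 31+15+14+12 = 72
Quarry-Hollow-Milton-North-Quarry: 12+29+15+23 = 79
The minimum is 72.
One optimal route: Quarry → Milton → North → Hollow → Quarry (or its reverse).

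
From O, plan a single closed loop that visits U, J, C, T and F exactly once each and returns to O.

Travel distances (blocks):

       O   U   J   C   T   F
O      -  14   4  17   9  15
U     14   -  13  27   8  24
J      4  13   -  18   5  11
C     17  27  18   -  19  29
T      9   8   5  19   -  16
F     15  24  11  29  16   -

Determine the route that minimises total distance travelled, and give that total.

With 5 stops there are 5!/2 = 60 distinct round trips (a route and its reverse cost the same).
O - U - J - C - T - F - O: 14+13+18+19+16+15 = 95
O - U - J - C - F - T - O: 14+13+18+29+16+9 = 99
O - U - J - T - C - F - O: 14+13+5+19+29+15 = 95
O - U - J - T - F - C - O: 14+13+5+16+29+17 = 94
O - U - J - F - C - T - O: 14+13+11+29+19+9 = 95
O - U - J - F - T - C - O: 14+13+11+16+19+17 = 90
O - U - C - J - T - F - O: 14+27+18+5+16+15 = 95
O - U - C - J - F - T - O: 14+27+18+11+16+9 = 95
O - U - C - T - J - F - O: 14+27+19+5+11+15 = 91
O - U - C - T - F - J - O: 14+27+19+16+11+4 = 91
O - U - C - F - J - T - O: 14+27+29+11+5+9 = 95
O - U - C - F - T - J - O: 14+27+29+16+5+4 = 95
O - U - T - J - C - F - O: 14+8+5+18+29+15 = 89
O - U - T - J - F - C - O: 14+8+5+11+29+17 = 84
… (46 more)
O - J - F - U - T - C - O: 4+11+24+8+19+17 = 83  ← best
The minimum is 83.
One optimal route: O → J → F → U → T → C → O (or its reverse).

83 blocks — the shortest possible round trip.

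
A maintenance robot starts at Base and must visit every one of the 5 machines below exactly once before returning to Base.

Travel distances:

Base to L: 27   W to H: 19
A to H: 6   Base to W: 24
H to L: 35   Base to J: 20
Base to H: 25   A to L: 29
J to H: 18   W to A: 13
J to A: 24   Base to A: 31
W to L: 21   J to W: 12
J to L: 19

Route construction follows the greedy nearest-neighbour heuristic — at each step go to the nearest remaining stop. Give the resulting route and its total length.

Total distance 113 via the nearest-neighbour route Base → J → W → A → H → L → Base.

At Base the remaining stops are J 20, W 24, H 25, L 27, A 31; go to J.
At J the remaining stops are W 12, H 18, L 19, A 24; go to W.
At W the remaining stops are A 13, H 19, L 21; go to A.
At A the remaining stops are H 6, L 29; go to H.
At H the remaining stops are L 35; go to L.
Return L→Base: 27.
Total = 20 + 12 + 13 + 6 + 35 + 27 = 113.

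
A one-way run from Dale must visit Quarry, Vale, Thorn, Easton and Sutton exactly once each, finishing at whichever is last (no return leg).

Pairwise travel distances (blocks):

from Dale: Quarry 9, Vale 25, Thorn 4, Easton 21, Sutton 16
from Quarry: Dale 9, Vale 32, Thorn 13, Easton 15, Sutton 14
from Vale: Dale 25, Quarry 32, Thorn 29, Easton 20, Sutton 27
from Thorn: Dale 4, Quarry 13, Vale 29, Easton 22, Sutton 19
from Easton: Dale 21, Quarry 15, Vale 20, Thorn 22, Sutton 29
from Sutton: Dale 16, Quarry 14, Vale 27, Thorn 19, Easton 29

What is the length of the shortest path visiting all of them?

There are 5! = 120 possible orderings.
Dale - Quarry - Vale - Thorn - Easton - Sutton: 9+32+29+22+29 = 121
Dale - Quarry - Vale - Thorn - Sutton - Easton: 9+32+29+19+29 = 118
Dale - Quarry - Vale - Easton - Thorn - Sutton: 9+32+20+22+19 = 102
Dale - Quarry - Vale - Easton - Sutton - Thorn: 9+32+20+29+19 = 109
Dale - Quarry - Vale - Sutton - Thorn - Easton: 9+32+27+19+22 = 109
Dale - Quarry - Vale - Sutton - Easton - Thorn: 9+32+27+29+22 = 119
Dale - Quarry - Thorn - Vale - Easton - Sutton: 9+13+29+20+29 = 100
Dale - Quarry - Thorn - Vale - Sutton - Easton: 9+13+29+27+29 = 107
Dale - Quarry - Thorn - Easton - Vale - Sutton: 9+13+22+20+27 = 91
Dale - Quarry - Thorn - Easton - Sutton - Vale: 9+13+22+29+27 = 100
Dale - Quarry - Thorn - Sutton - Vale - Easton: 9+13+19+27+20 = 88
Dale - Quarry - Thorn - Sutton - Easton - Vale: 9+13+19+29+20 = 90
Dale - Quarry - Easton - Vale - Thorn - Sutton: 9+15+20+29+19 = 92
Dale - Quarry - Easton - Vale - Sutton - Thorn: 9+15+20+27+19 = 90
… (106 more)
Dale - Thorn - Sutton - Quarry - Easton - Vale: 4+19+14+15+20 = 72  ← best
The minimum is 72.
One shortest path: Dale → Thorn → Sutton → Quarry → Easton → Vale.

72 blocks — the minimum one-way total.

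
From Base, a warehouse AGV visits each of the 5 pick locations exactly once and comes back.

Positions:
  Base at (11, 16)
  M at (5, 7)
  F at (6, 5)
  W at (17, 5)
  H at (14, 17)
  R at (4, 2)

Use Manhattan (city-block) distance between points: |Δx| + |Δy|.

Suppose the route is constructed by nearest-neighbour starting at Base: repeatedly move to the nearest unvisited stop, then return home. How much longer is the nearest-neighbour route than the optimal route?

The nearest-neighbour route is 4 longer than optimal.

From Base: H=4, M=15, F=16, W=17, R=21 → choose H (4).
From H: W=15, M=19, F=20, R=25 → choose W (15).
From W: F=11, M=14, R=16 → choose F (11).
From F: M=3, R=5 → choose M (3).
From M: R=6 → choose R (6).
NN route Base → H → W → F → M → R → Base costs 60.
Optimal: Base → M → R → F → W → H → Base costs 56 (by enumerating all 60 distinct tours).
Excess = 60 − 56 = 4.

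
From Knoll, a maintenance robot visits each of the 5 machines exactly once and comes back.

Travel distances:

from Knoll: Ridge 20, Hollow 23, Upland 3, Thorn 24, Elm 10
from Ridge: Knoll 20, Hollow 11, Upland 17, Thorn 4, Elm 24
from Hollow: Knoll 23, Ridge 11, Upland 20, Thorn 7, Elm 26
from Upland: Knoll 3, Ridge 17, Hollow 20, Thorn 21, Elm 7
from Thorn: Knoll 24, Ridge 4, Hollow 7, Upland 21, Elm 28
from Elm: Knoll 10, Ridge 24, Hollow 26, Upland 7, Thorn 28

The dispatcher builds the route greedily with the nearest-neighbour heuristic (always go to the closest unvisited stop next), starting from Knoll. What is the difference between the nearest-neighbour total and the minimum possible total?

The nearest-neighbour route is 1 longer than optimal.

From Knoll: Upland=3, Elm=10, Ridge=20, Hollow=23, Thorn=24 → choose Upland (3).
From Upland: Elm=7, Ridge=17, Hollow=20, Thorn=21 → choose Elm (7).
From Elm: Ridge=24, Hollow=26, Thorn=28 → choose Ridge (24).
From Ridge: Thorn=4, Hollow=11 → choose Thorn (4).
From Thorn: Hollow=7 → choose Hollow (7).
NN route Knoll → Upland → Elm → Ridge → Thorn → Hollow → Knoll costs 68.
Optimal: Knoll → Ridge → Thorn → Hollow → Elm → Upland → Knoll costs 67 (by enumerating all 60 distinct tours).
Excess = 68 − 67 = 1.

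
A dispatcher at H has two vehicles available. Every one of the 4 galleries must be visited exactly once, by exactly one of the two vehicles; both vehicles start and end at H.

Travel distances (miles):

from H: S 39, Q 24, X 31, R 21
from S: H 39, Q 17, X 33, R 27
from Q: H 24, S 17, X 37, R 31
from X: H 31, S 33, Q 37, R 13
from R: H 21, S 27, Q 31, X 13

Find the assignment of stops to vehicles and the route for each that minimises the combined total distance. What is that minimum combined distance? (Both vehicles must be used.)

Try each way of splitting the stops between the two vehicles (each non-empty) and, for each split, find the best tour for each vehicle:
  {S} + {Q, X, R}: 78 + 95 = 173
  {Q} + {S, X, R}: 48 + 106 = 154
  {S, Q} + {X, R}: 80 + 65 = 145
  {X} + {S, Q, R}: 62 + 89 = 151
  {S, X} + {Q, R}: 103 + 76 = 179
  {Q, X} + {S, R}: 92 + 87 = 179
  … (7 splits in total)
Best: vehicle 1 H → S → Q → H = 80; vehicle 2 H → X → R → H = 65; combined 145.

Minimum combined distance: 145 miles.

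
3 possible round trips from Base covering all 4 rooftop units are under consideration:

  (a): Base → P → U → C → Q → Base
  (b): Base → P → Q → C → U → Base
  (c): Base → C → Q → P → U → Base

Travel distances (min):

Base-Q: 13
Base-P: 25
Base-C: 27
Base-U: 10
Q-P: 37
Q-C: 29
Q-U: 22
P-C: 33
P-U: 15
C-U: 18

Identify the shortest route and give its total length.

Shortest is (a), total 100 min.

(a): 25 + 15 + 18 + 29 + 13 = 100
(b): 25 + 37 + 29 + 18 + 10 = 119
(c): 27 + 29 + 37 + 15 + 10 = 118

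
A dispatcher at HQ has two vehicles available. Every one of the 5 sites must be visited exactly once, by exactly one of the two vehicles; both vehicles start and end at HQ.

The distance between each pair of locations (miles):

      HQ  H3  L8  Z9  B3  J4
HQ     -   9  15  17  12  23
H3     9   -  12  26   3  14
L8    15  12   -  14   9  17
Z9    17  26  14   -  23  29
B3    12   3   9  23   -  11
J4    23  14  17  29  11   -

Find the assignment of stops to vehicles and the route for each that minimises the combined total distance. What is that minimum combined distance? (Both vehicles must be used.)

Minimum combined distance: 89 miles.

There are 2^4 − 1 = 15 ways to divide the 5 stops into two non-empty groups. For each, the best each vehicle can do is its own shortest tour through its group:
  {H3} + {L8, Z9, B3, J4}: 18 + 71 = 89
  {L8} + {H3, Z9, B3, J4}: 30 + 69 = 99
  {H3, L8} + {Z9, B3, J4}: 36 + 69 = 105
  {Z9} + {H3, L8, B3, J4}: 34 + 55 = 89
  {H3, Z9} + {L8, B3, J4}: 52 + 55 = 107
  {L8, Z9} + {H3, B3, J4}: 46 + 46 = 92
  … (15 splits in total)
Best: vehicle 1 HQ → H3 → HQ = 18; vehicle 2 HQ → Z9 → L8 → J4 → B3 → HQ = 71; combined 89.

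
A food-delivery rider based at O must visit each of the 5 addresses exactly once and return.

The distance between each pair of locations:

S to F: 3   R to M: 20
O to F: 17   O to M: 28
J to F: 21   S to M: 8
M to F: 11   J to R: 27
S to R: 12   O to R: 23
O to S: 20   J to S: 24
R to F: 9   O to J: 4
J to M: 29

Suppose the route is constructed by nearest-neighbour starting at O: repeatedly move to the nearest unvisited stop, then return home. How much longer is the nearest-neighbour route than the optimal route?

From O: J=4, F=17, S=20, R=23, M=28 → choose J (4).
From J: F=21, S=24, R=27, M=29 → choose F (21).
From F: S=3, R=9, M=11 → choose S (3).
From S: M=8, R=12 → choose M (8).
From M: R=20 → choose R (20).
NN route O → J → F → S → M → R → O costs 79.
Optimal: O → J → M → S → F → R → O costs 76 (by enumerating all 60 distinct tours).
Excess = 79 − 76 = 3.

Excess over optimum: 3.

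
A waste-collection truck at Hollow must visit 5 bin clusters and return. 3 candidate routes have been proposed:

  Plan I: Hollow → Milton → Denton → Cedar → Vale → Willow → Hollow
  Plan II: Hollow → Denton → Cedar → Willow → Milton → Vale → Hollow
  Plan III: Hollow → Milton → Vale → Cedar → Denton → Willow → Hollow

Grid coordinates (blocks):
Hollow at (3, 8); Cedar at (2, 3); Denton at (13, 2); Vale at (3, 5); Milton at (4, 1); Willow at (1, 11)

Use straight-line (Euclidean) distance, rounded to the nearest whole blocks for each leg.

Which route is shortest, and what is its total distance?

Plan I: 7 + 9 + 11 + 2 + 6 + 4 = 39
Plan II: 12 + 11 + 8 + 10 + 4 + 3 = 48
Plan III: 7 + 4 + 2 + 11 + 15 + 4 = 43

Shortest is Plan I, total 39 blocks.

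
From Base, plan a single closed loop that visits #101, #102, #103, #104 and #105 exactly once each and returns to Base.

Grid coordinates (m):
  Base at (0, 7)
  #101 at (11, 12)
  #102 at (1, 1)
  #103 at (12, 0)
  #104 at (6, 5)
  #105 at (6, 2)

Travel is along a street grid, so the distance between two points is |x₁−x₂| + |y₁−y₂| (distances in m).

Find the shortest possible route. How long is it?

Base-#101-#102-#103-#104-#105-Base: 16+21+12+11+3+11 = 74
Base-#101-#102-#103-#105-#104-Base: 16+21+12+8+3+8 = 68
Base-#101-#102-#104-#103-#105-Base: 16+21+9+11+8+11 = 76
Base-#101-#102-#104-#105-#103-Base: 16+21+9+3+8+19 = 76
Base-#101-#102-#105-#103-#104-Base: 16+21+6+8+11+8 = 70
Base-#101-#102-#105-#104-#103-Base: 16+21+6+3+11+19 = 76
Base-#101-#103-#102-#104-#105-Base: 16+13+12+9+3+11 = 64
Base-#101-#103-#102-#105-#104-Base: 16+13+12+6+3+8 = 58
Base-#101-#103-#104-#102-#105-Base: 16+13+11+9+6+11 = 66
Base-#101-#103-#104-#105-#102-Base: 16+13+11+3+6+7 = 56
Base-#101-#103-#105-#102-#104-Base: 16+13+8+6+9+8 = 60
Base-#101-#103-#105-#104-#102-Base: 16+13+8+3+9+7 = 56
Base-#101-#104-#102-#103-#105-Base: 16+12+9+12+8+11 = 68
Base-#101-#104-#102-#105-#103-Base: 16+12+9+6+8+19 = 70
… (46 more)
Base-#102-#105-#103-#101-#104-Base: 7+6+8+13+12+8 = 54  ← best
The minimum is 54.
One optimal route: Base → #102 → #105 → #103 → #101 → #104 → Base (or its reverse).

Minimum total distance: 54 m.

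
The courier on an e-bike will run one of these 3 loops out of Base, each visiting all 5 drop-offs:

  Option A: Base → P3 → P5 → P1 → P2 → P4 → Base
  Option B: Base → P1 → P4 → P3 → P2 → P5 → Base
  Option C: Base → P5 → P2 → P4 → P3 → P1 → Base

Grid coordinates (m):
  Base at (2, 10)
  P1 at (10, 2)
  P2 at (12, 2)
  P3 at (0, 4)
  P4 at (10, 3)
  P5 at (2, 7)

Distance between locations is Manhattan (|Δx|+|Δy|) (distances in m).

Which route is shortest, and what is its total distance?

Option A: 8 + 5 + 13 + 2 + 3 + 15 = 46
Option B: 16 + 1 + 11 + 14 + 15 + 3 = 60
Option C: 3 + 15 + 3 + 11 + 12 + 16 = 60

Shortest is Option A, total 46 m.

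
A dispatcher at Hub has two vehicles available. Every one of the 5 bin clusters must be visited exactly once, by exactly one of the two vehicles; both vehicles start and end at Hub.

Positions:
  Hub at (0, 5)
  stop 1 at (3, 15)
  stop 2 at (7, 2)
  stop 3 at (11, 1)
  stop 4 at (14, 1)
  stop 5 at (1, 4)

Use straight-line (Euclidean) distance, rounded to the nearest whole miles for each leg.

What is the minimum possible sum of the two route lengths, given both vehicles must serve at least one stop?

Check every non-empty split of the stops between the two vehicles; for each half take its own optimal tour:
  {stop 1} + {stop 2, stop 3, stop 4, stop 5}: 20 + 29 = 49
  {stop 2} + {stop 1, stop 3, stop 4, stop 5}: 16 + 42 = 58
  {stop 1, stop 2} + {stop 3, stop 4, stop 5}: 32 + 29 = 61
  {stop 3} + {stop 1, stop 2, stop 4, stop 5}: 24 + 42 = 66
  {stop 1, stop 3} + {stop 2, stop 4, stop 5}: 38 + 29 = 67
  {stop 2, stop 3} + {stop 1, stop 4, stop 5}: 24 + 42 = 66
  … (15 splits in total)
  {stop 1, stop 2, stop 3, stop 4} + {stop 5}: 43 + 2 = 45  ← best
Best: vehicle 1 Hub → stop 1 → stop 4 → stop 3 → stop 2 → Hub = 43; vehicle 2 Hub → stop 5 → Hub = 2; combined 45.

45 miles — the smallest possible combined total.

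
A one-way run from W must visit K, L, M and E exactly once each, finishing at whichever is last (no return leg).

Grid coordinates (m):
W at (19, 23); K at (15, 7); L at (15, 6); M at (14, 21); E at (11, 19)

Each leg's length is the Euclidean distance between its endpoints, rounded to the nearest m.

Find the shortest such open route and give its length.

Shortest open route: 23 m.

There are 4! = 24 possible orderings.
W - K - L - M - E: 16+1+15+4 = 36
W - K - L - E - M: 16+1+14+4 = 35
W - K - M - L - E: 16+14+15+14 = 59
W - K - M - E - L: 16+14+4+14 = 48
W - K - E - L - M: 16+13+14+15 = 58
W - K - E - M - L: 16+13+4+15 = 48
W - L - K - M - E: 17+1+14+4 = 36
W - L - K - E - M: 17+1+13+4 = 35
W - L - M - K - E: 17+15+14+13 = 59
W - L - M - E - K: 17+15+4+13 = 49
W - L - E - K - M: 17+14+13+14 = 58
W - L - E - M - K: 17+14+4+14 = 49
W - M - K - L - E: 5+14+1+14 = 34
W - M - K - E - L: 5+14+13+14 = 46
… (10 more)
W - M - E - K - L: 5+4+13+1 = 23  ← best
The minimum is 23.
One shortest path: W → M → E → K → L.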